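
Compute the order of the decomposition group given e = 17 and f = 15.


|D_P| = e * f
= 17 * 15
= 255

255


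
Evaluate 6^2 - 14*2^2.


x^2 - d*y^2
= 6^2 - 14*2^2
= 36 - 56
= -20

-20


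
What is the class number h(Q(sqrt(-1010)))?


K = Q(sqrt(-1010)). d mod 4 = 2, so D = disc(K) = 4d = -4040
h(K) equals the number of primitive reduced positive-definite forms (a, b, c) = a*x^2 + b*x*y + c*y^2 with b^2 - 4ac = D,
where reduced means |b| <= a <= c, with b >= 0 whenever |b| = a or a = c, and primitive means gcd(a, b, c) = 1.
Reduced forces 3a^2 <= |D| = 4040, so 1 <= a <= 36; b must have the parity of D, and c = (b^2 - D)/(4a) must be an integer >= a.
Enumerate a = 1..36, b in [-a, a]:
  a=1: (1, 0, 1010)  [1]
  a=2: (2, 0, 505)  [1]
  a=3: (3, -2, 337), (3, 2, 337)  [2]
  a=4: none
  a=5: (5, 0, 202)  [1]
  a=6: (6, -4, 169), (6, 4, 169)  [2]
  a=7..8: none
  a=9: (9, -8, 114), (9, 8, 114)  [2]
  a=10: (10, 0, 101)  [1]
  a=11..12: none
  a=13: (13, -4, 78), (13, 4, 78)  [2]
  a=14: none
  a=15: (15, -10, 69), (15, 10, 69)  [2]
  a=16..17: none
  a=18: (18, -8, 57), (18, 8, 57)  [2]
  a=19: (19, -8, 54), (19, 8, 54)  [2]
  a=20..22: none
  a=23: (23, -10, 45), (23, 10, 45)  [2]
  a=24..25: none
  a=26: (26, -4, 39), (26, 4, 39)  [2]
  a=27: (27, -8, 38), (27, 8, 38)  [2]
  a=28: none
  a=29: (29, -22, 39), (29, 22, 39)  [2]
  a=30: (30, -20, 37), (30, 20, 37)  [2]
  a=31..36: none
Total reduced forms: 1 + 1 + 2 + 1 + 2 + 2 + 1 + 2 + 2 + 2 + 2 + 2 + 2 + 2 + 2 + 2 = 28
h = 28

28


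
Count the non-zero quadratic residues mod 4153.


For prime p, the number of non-zero quadratic residues is (p-1)/2.
= (4153-1)/2
= 2076

2076


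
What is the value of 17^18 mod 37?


p = 37 is prime and the exponent is (p-1)/2 = 18, so by Euler's criterion 17^18 = (17/37) = +1 or -1 mod 37.
Compute by square-and-multiply:
  18 = 16 + 2 (binary 10010)
  Repeated squaring mod 37: 17^1 = 17, 17^2 = 30, 17^4 = 12, 17^8 = 33, 17^16 = 16
  17^18 = 17^16 * 17^2 = 16 * 30 mod 37
    16 * 30 = 480 = 36 mod 37
  17^18 = 36 mod 37
Result 36 = p - 1 = -1 mod 37: 17 is a quadratic non-residue mod 37. As a residue in [0, p-1] the value is 36.
17^18 mod 37 = 36

36


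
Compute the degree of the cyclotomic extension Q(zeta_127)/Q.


The degree equals Euler's totient phi(127).
127 = 127
phi(127) = 126

126


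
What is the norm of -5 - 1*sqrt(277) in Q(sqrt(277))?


N(a + b*sqrt(d)) = a^2 - d*b^2
= (-5)^2 - (277)*(-1)^2
= 25 - 277
= -252

-252


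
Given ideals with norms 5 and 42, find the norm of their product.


N(IJ) = N(I) * N(J)
= 5 * 42
= 210

210


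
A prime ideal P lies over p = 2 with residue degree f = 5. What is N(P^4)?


N(P^a) = p^(a*f)
= 2^(4*5)
= 2^20
= 1048576

1048576


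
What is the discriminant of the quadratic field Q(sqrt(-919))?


For K = Q(sqrt(d)) with d squarefree: disc(K) = d if d = 1 mod 4, and disc(K) = 4d if d = 2 or 3 mod 4.
Here d = -919, and d mod 4 = 1.
d = 1 mod 4 (O_K = Z[(1+sqrt(d))/2]), so disc(K) = d = -919

-919


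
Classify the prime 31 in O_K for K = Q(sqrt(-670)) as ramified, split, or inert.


K = Q(sqrt(-670)). Since d mod 4 = 2, disc(K) = -2680.
Check p | disc: -2680 mod 31 = 17.
p does not divide disc. Compute Legendre symbol (d/p):
12^((31-1)/2) mod 31 = -1
(d/p) = -1, so p is inert: (p) stays prime with e=1, f=2, g=1.
Therefore p is inert.

inert


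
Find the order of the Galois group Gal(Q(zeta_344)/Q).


|Gal(Q(zeta_344)/Q)| = phi(344)
= 168

168


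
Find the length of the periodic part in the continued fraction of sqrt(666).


Run the CF algorithm for sqrt(666).
a_0 = floor(sqrt(666)) = 25; set m_0=0, q_0=1.
Recurrence: m' = q*a - m,  q' = (d - m'^2)/q,  a' = floor((a_0 + m')/q').
  step 1: m=25, q=41, a=1
  step 2: m=16, q=10, a=4
  step 3: m=24, q=9, a=5
  step 4: m=21, q=25, a=1
  step 5: m=4, q=26, a=1
  step 6: m=22, q=7, a=6
  step 7: m=20, q=38, a=1
  step 8: m=18, q=9, a=4
  step 9: m=18, q=38, a=1
  step 10: m=20, q=7, a=6
  step 11: m=22, q=26, a=1
  step 12: m=4, q=25, a=1
  step 13: m=21, q=9, a=5
  step 14: m=24, q=10, a=4
  step 15: m=16, q=41, a=1
  step 16: m=25, q=1, a=50
a_16 = 2*a_0 = 50, so the period closes here.
sqrt(666) = [25; 1, 4, 5, 1, 1, 6, 1, 4, 1, 6, 1, 1, 5, 4, 1, 50]
Period length = 16

16


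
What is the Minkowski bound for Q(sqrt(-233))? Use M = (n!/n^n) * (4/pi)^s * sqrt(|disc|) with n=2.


d = -233, d mod 4 = 3, so disc(K) = 4d = -932; |disc(K)| = 932
Imaginary quadratic field, so n = 2, s = r2 = 1, r1 = 0
M = (n!/n^n) * (4/pi)^s * sqrt(|disc(K)|) = (2!/2^2) * (4/pi)^1 * sqrt(932)
= 0.5 * 1.273240 * 30.528675
= 19.4352

19.4352


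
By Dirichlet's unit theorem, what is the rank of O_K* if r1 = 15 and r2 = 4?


By Dirichlet's unit theorem:
rank = r1 + r2 - 1
= 15 + 4 - 1
= 18

18


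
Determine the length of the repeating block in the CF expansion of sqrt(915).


Run the CF algorithm for sqrt(915).
a_0 = floor(sqrt(915)) = 30; set m_0=0, q_0=1.
Recurrence: m' = q*a - m,  q' = (d - m'^2)/q,  a' = floor((a_0 + m')/q').
  step 1: m=30, q=15, a=4
  step 2: m=30, q=1, a=60
a_2 = 2*a_0 = 60, so the period closes here.
sqrt(915) = [30; 4, 60]
Period length = 2

2


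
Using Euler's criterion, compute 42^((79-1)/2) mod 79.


p = 79 is prime and the exponent is (p-1)/2 = 39, so by Euler's criterion 42^39 = (42/79) = +1 or -1 mod 79.
Compute by square-and-multiply:
  39 = 32 + 4 + 2 + 1 (binary 100111)
  Repeated squaring mod 79: 42^1 = 42, 42^2 = 26, 42^4 = 44, 42^8 = 40, 42^16 = 20, 42^32 = 5
  42^39 = 42^32 * 42^4 * 42^2 * 42^1 = 5 * 44 * 26 * 42 mod 79
    5 * 44 = 220 = 62 mod 79
    62 * 26 = 1612 = 32 mod 79
    32 * 42 = 1344 = 1 mod 79
  42^39 = 1 mod 79
Result 1: 42 is a quadratic residue mod 79.
42^39 mod 79 = 1

1


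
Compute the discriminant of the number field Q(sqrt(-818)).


For K = Q(sqrt(d)) with d squarefree: disc(K) = d if d = 1 mod 4, and disc(K) = 4d if d = 2 or 3 mod 4.
Here d = -818, and d mod 4 = 2.
d = 2 mod 4, not 1 (O_K = Z[sqrt(d)]), so disc(K) = 4d = 4 * (-818) = -3272

-3272


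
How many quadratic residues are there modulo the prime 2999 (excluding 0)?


For prime p, the number of non-zero quadratic residues is (p-1)/2.
= (2999-1)/2
= 1499

1499


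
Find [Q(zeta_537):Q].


The degree equals Euler's totient phi(537).
537 = 3 * 179
phi(537) = 356

356


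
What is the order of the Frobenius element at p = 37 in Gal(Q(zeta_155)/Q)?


The Frobenius at p in Gal(Q(zeta_n)/Q) = (Z/nZ)* is the class of p, so its order is ord_155(37), the smallest k >= 1 with 37^k = 1 mod 155.
n = 155 = 5 * 31, phi(155) = 120; the order divides phi(n).
Divisors of 120: 1, 2, 3, 4, 5, 6, 8, 10, 12, 15, 20, 24, 30, 40, 60, 120
Repeated squaring mod 155: 37^1 = 37, 37^2 = 129, 37^4 = 56, 37^8 = 36, 37^16 = 56, 37^32 = 36, 37^64 = 56
Test divisors in increasing order:
  k=1: 37^1 = 37 mod 155
  k=2: 37^2 = 129 mod 155
  k=3: 37^3 = 129 * 37 = 123 mod 155
  k=4: 37^4 = 56 mod 155
  k=5: 37^5 = 56 * 37 = 57 mod 155
  k=6: 37^6 = 56 * 129 = 94 mod 155
  k=8: 37^8 = 36 mod 155
  k=10: 37^10 = 36 * 129 = 149 mod 155
  k=12: 37^12 = 36 * 56 = 1 mod 155  <- first divisor giving 1
Order = 12

12


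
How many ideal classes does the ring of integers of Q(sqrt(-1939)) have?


K = Q(sqrt(-1939)). d mod 4 = 1, so D = disc(K) = d = -1939
h(K) equals the number of primitive reduced positive-definite forms (a, b, c) = a*x^2 + b*x*y + c*y^2 with b^2 - 4ac = D,
where reduced means |b| <= a <= c, with b >= 0 whenever |b| = a or a = c, and primitive means gcd(a, b, c) = 1.
Reduced forces 3a^2 <= |D| = 1939, so 1 <= a <= 25; b must have the parity of D, and c = (b^2 - D)/(4a) must be an integer >= a.
Enumerate a = 1..25, b in [-a, a]:
  a=1: (1, 1, 485)  [1]
  a=2..4: none
  a=5: (5, -1, 97), (5, 1, 97)  [2]
  a=6: none
  a=7: (7, 7, 71)  [1]
  a=8..16: none
  a=17: (17, -13, 31), (17, 13, 31)  [2]
  a=18..22: none
  a=23: (23, -19, 25), (23, 19, 25)  [2]
  a=24..25: none
Total reduced forms: 1 + 2 + 1 + 2 + 2 = 8
h = 8

8


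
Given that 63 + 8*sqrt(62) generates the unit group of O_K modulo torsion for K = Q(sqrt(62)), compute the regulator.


epsilon = 63 + 8*sqrt(62)
= 125.9921
R = ln(125.9921)
= 4.8362

4.8362


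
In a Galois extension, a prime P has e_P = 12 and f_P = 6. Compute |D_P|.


|D_P| = e * f
= 12 * 6
= 72

72


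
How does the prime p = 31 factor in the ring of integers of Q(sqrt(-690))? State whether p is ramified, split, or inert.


K = Q(sqrt(-690)). Since d mod 4 = 2, disc(K) = -2760.
Check p | disc: -2760 mod 31 = 30.
p does not divide disc. Compute Legendre symbol (d/p):
23^((31-1)/2) mod 31 = -1
(d/p) = -1, so p is inert: (p) stays prime with e=1, f=2, g=1.
Therefore p is inert.

inert


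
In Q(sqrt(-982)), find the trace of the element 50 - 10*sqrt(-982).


Tr(a + b*sqrt(d)) = (a + b*sqrt(d)) + (a - b*sqrt(d)) = 2a
= 2 * (50)
= 100

100


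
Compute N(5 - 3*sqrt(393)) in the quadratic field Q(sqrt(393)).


N(a + b*sqrt(d)) = a^2 - d*b^2
= (5)^2 - (393)*(-3)^2
= 25 - 3537
= -3512

-3512


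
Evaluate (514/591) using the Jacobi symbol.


Compute (514/591) via quadratic reciprocity:
  pull out 2: (2/591) = +1  (since 591 mod 8 = 7)
  reciprocity: (257/591) -> +(591/257)
  reduce: (77/257)
  reciprocity: (77/257) -> +(257/77)
  reduce: (26/77)
  pull out 2: (2/77) = -1  (since 77 mod 8 = 5)
  reciprocity: (13/77) -> +(77/13)
  reduce: (12/13)
  pull out 2: (2/13) = -1  (since 13 mod 8 = 5)
  pull out 2: (2/13) = -1  (since 13 mod 8 = 5)
  reciprocity: (3/13) -> +(13/3)
  reduce: (1/3)
  (1/3) = 1
Product of signs = -1

-1


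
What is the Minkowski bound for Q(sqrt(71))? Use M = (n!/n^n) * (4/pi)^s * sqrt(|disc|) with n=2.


d = 71, d mod 4 = 3, so disc(K) = 4d = 284; |disc(K)| = 284
Real quadratic field, so n = 2, s = r2 = 0, r1 = 2
M = (n!/n^n) * (4/pi)^s * sqrt(|disc(K)|) = (2!/2^2) * (4/pi)^0 * sqrt(284)
= 0.5 * 1.000000 * 16.852300
= 8.4261

8.4261


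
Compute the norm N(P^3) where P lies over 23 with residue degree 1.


N(P^a) = p^(a*f)
= 23^(3*1)
= 23^3
= 12167

12167


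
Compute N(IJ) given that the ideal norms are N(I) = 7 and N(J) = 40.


N(IJ) = N(I) * N(J)
= 7 * 40
= 280

280


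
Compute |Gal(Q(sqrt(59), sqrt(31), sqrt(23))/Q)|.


The 3 square roots of distinct primes are multiplicatively independent over Q,
so [K:Q] = 2^3 and Gal(K/Q) is isomorphic to (Z/2Z)^3.
|Gal| = 2^3 = 8

8


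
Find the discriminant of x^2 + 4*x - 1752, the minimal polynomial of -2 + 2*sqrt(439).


The element -2 + 2*sqrt(439) has minimal polynomial:
x^2 + 4*x - 1752
Discriminant = (4)^2 - 4*(-1752)
= 16 + 7008
= 7024

7024


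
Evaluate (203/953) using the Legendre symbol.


p = 953 is prime, so compute (203/953) with the reciprocity algorithm (Jacobi-symbol steps: pull out 2s via (2/n), flip via reciprocity, reduce):
  reciprocity: (203/953) -> +(953/203)
  reduce: (141/203)
  reciprocity: (141/203) -> +(203/141)
  reduce: (62/141)
  pull out 2: (2/141) = -1  (since 141 mod 8 = 5)
  reciprocity: (31/141) -> +(141/31)
  reduce: (17/31)
  reciprocity: (17/31) -> +(31/17)
  reduce: (14/17)
  pull out 2: (2/17) = +1  (since 17 mod 8 = 1)
  reciprocity: (7/17) -> +(17/7)
  reduce: (3/7)
  reciprocity: (3/7) -> -(7/3)
  reduce: (1/3)
  (1/3) = 1
Product of signs = 1
(203/953) = 1

1


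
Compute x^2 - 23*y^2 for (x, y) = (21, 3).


x^2 - d*y^2
= 21^2 - 23*3^2
= 441 - 207
= 234

234


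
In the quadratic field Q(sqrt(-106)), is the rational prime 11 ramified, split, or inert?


K = Q(sqrt(-106)). Since d mod 4 = 2, disc(K) = -424.
Check p | disc: -424 mod 11 = 5.
p does not divide disc. Compute Legendre symbol (d/p):
4^((11-1)/2) mod 11 = 1
(d/p) = 1, so p splits: (p) = P*P' with e=1, f=1, g=2.
Therefore p is split.

split


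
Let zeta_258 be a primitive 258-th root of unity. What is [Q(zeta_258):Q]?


The degree equals Euler's totient phi(258).
258 = 2 * 3 * 43
phi(258) = 84

84


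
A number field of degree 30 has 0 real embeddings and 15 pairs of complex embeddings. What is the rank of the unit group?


By Dirichlet's unit theorem:
rank = r1 + r2 - 1
= 0 + 15 - 1
= 14

14


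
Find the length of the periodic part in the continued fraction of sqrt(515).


Run the CF algorithm for sqrt(515).
a_0 = floor(sqrt(515)) = 22; set m_0=0, q_0=1.
Recurrence: m' = q*a - m,  q' = (d - m'^2)/q,  a' = floor((a_0 + m')/q').
  step 1: m=22, q=31, a=1
  step 2: m=9, q=14, a=2
  step 3: m=19, q=11, a=3
  step 4: m=14, q=29, a=1
  step 5: m=15, q=10, a=3
  step 6: m=15, q=29, a=1
  step 7: m=14, q=11, a=3
  step 8: m=19, q=14, a=2
  step 9: m=9, q=31, a=1
  step 10: m=22, q=1, a=44
a_10 = 2*a_0 = 44, so the period closes here.
sqrt(515) = [22; 1, 2, 3, 1, 3, 1, 3, 2, 1, 44]
Period length = 10

10


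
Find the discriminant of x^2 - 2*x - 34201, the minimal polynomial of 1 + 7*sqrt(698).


The element 1 + 7*sqrt(698) has minimal polynomial:
x^2 - 2*x - 34201
Discriminant = (-2)^2 - 4*(-34201)
= 4 + 136804
= 136808

136808


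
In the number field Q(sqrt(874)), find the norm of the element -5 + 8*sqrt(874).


N(a + b*sqrt(d)) = a^2 - d*b^2
= (-5)^2 - (874)*(8)^2
= 25 - 55936
= -55911

-55911


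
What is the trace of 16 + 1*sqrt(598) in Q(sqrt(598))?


Tr(a + b*sqrt(d)) = (a + b*sqrt(d)) + (a - b*sqrt(d)) = 2a
= 2 * (16)
= 32

32


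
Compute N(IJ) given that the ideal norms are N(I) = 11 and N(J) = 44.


N(IJ) = N(I) * N(J)
= 11 * 44
= 484

484


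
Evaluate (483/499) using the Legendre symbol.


p = 499 is prime, so compute (483/499) with the reciprocity algorithm (Jacobi-symbol steps: pull out 2s via (2/n), flip via reciprocity, reduce):
  reciprocity: (483/499) -> -(499/483)
  reduce: (16/483)
  pull out 2: (2/483) = -1  (since 483 mod 8 = 3)
  pull out 2: (2/483) = -1  (since 483 mod 8 = 3)
  pull out 2: (2/483) = -1  (since 483 mod 8 = 3)
  pull out 2: (2/483) = -1  (since 483 mod 8 = 3)
  (1/483) = 1
Product of signs = -1
(483/499) = -1

-1


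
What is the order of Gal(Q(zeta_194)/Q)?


|Gal(Q(zeta_194)/Q)| = phi(194)
= 96

96


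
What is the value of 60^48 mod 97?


p = 97 is prime and the exponent is (p-1)/2 = 48, so by Euler's criterion 60^48 = (60/97) = +1 or -1 mod 97.
Compute by square-and-multiply:
  48 = 32 + 16 (binary 110000)
  Repeated squaring mod 97: 60^1 = 60, 60^2 = 11, 60^4 = 24, 60^8 = 91, 60^16 = 36, 60^32 = 35
  60^48 = 60^32 * 60^16 = 35 * 36 mod 97
    35 * 36 = 1260 = 96 mod 97
  60^48 = 96 mod 97
Result 96 = p - 1 = -1 mod 97: 60 is a quadratic non-residue mod 97. As a residue in [0, p-1] the value is 96.
60^48 mod 97 = 96

96


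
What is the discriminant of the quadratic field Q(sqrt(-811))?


For K = Q(sqrt(d)) with d squarefree: disc(K) = d if d = 1 mod 4, and disc(K) = 4d if d = 2 or 3 mod 4.
Here d = -811, and d mod 4 = 1.
d = 1 mod 4 (O_K = Z[(1+sqrt(d))/2]), so disc(K) = d = -811

-811


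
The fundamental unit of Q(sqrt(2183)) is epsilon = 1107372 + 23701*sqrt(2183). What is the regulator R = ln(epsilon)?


epsilon = 1107372 + 23701*sqrt(2183)
= 2.2147e+06
R = ln(2.2147e+06)
= 14.6106

14.6106


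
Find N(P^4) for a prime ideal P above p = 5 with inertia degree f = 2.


N(P^a) = p^(a*f)
= 5^(4*2)
= 5^8
= 390625

390625


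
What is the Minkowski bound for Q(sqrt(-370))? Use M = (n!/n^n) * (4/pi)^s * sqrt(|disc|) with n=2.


d = -370, d mod 4 = 2, so disc(K) = 4d = -1480; |disc(K)| = 1480
Imaginary quadratic field, so n = 2, s = r2 = 1, r1 = 0
M = (n!/n^n) * (4/pi)^s * sqrt(|disc(K)|) = (2!/2^2) * (4/pi)^1 * sqrt(1480)
= 0.5 * 1.273240 * 38.470768
= 24.4913

24.4913


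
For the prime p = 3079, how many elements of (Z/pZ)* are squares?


For prime p, the number of non-zero quadratic residues is (p-1)/2.
= (3079-1)/2
= 1539

1539


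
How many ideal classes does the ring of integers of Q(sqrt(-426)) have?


K = Q(sqrt(-426)). d mod 4 = 2, so D = disc(K) = 4d = -1704
h(K) equals the number of primitive reduced positive-definite forms (a, b, c) = a*x^2 + b*x*y + c*y^2 with b^2 - 4ac = D,
where reduced means |b| <= a <= c, with b >= 0 whenever |b| = a or a = c, and primitive means gcd(a, b, c) = 1.
Reduced forces 3a^2 <= |D| = 1704, so 1 <= a <= 23; b must have the parity of D, and c = (b^2 - D)/(4a) must be an integer >= a.
Enumerate a = 1..23, b in [-a, a]:
  a=1: (1, 0, 426)  [1]
  a=2: (2, 0, 213)  [1]
  a=3: (3, 0, 142)  [1]
  a=4: none
  a=5: (5, -4, 86), (5, 4, 86)  [2]
  a=6: (6, 0, 71)  [1]
  a=7: (7, -2, 61), (7, 2, 61)  [2]
  a=8..9: none
  a=10: (10, -4, 43), (10, 4, 43)  [2]
  a=11: (11, -10, 41), (11, 10, 41)  [2]
  a=12: none
  a=13: (13, -8, 34), (13, 8, 34)  [2]
  a=14: (14, -12, 33), (14, 12, 33)  [2]
  a=15: (15, -6, 29), (15, 6, 29)  [2]
  a=16: none
  a=17: (17, -8, 26), (17, 8, 26)  [2]
  a=18: none
  a=19: (19, -14, 25), (19, 14, 25)  [2]
  a=20: none
  a=21: (21, -12, 22), (21, 12, 22)  [2]
  a=22..23: none
Total reduced forms: 1 + 1 + 1 + 2 + 1 + 2 + 2 + 2 + 2 + 2 + 2 + 2 + 2 + 2 = 24
h = 24

24


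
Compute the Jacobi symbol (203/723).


Compute (203/723) via quadratic reciprocity:
  reciprocity: (203/723) -> -(723/203)
  reduce: (114/203)
  pull out 2: (2/203) = -1  (since 203 mod 8 = 3)
  reciprocity: (57/203) -> +(203/57)
  reduce: (32/57)
  pull out 2: (2/57) = +1  (since 57 mod 8 = 1)
  pull out 2: (2/57) = +1  (since 57 mod 8 = 1)
  pull out 2: (2/57) = +1  (since 57 mod 8 = 1)
  pull out 2: (2/57) = +1  (since 57 mod 8 = 1)
  pull out 2: (2/57) = +1  (since 57 mod 8 = 1)
  (1/57) = 1
Product of signs = 1

1


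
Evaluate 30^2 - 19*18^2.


x^2 - d*y^2
= 30^2 - 19*18^2
= 900 - 6156
= -5256

-5256


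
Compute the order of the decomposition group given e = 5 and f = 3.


|D_P| = e * f
= 5 * 3
= 15

15


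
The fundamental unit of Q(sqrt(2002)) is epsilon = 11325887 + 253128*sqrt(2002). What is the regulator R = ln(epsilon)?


epsilon = 11325887 + 253128*sqrt(2002)
= 2.2652e+07
R = ln(2.2652e+07)
= 16.9357

16.9357


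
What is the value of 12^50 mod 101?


p = 101 is prime and the exponent is (p-1)/2 = 50, so by Euler's criterion 12^50 = (12/101) = +1 or -1 mod 101.
Compute by square-and-multiply:
  50 = 32 + 16 + 2 (binary 110010)
  Repeated squaring mod 101: 12^1 = 12, 12^2 = 43, 12^4 = 31, 12^8 = 52, 12^16 = 78, 12^32 = 24
  12^50 = 12^32 * 12^16 * 12^2 = 24 * 78 * 43 mod 101
    24 * 78 = 1872 = 54 mod 101
    54 * 43 = 2322 = 100 mod 101
  12^50 = 100 mod 101
Result 100 = p - 1 = -1 mod 101: 12 is a quadratic non-residue mod 101. As a residue in [0, p-1] the value is 100.
12^50 mod 101 = 100

100


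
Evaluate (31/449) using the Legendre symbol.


p = 449 is prime, so compute (31/449) with the reciprocity algorithm (Jacobi-symbol steps: pull out 2s via (2/n), flip via reciprocity, reduce):
  reciprocity: (31/449) -> +(449/31)
  reduce: (15/31)
  reciprocity: (15/31) -> -(31/15)
  reduce: (1/15)
  (1/15) = 1
Product of signs = -1
(31/449) = -1

-1


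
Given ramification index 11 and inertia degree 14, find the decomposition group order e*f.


|D_P| = e * f
= 11 * 14
= 154

154


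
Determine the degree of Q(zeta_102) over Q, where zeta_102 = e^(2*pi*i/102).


The degree equals Euler's totient phi(102).
102 = 2 * 3 * 17
phi(102) = 32

32


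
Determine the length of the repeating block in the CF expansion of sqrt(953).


Run the CF algorithm for sqrt(953).
a_0 = floor(sqrt(953)) = 30; set m_0=0, q_0=1.
Recurrence: m' = q*a - m,  q' = (d - m'^2)/q,  a' = floor((a_0 + m')/q').
  step 1: m=30, q=53, a=1
  step 2: m=23, q=8, a=6
  step 3: m=25, q=41, a=1
  step 4: m=16, q=17, a=2
  step 5: m=18, q=37, a=1
  step 6: m=19, q=16, a=3
  step 7: m=29, q=7, a=8
  step 8: m=27, q=32, a=1
  step 9: m=5, q=29, a=1
  step 10: m=24, q=13, a=4
  step 11: m=28, q=13, a=4
  step 12: m=24, q=29, a=1
  step 13: m=5, q=32, a=1
  step 14: m=27, q=7, a=8
  step 15: m=29, q=16, a=3
  step 16: m=19, q=37, a=1
  step 17: m=18, q=17, a=2
  step 18: m=16, q=41, a=1
  step 19: m=25, q=8, a=6
  step 20: m=23, q=53, a=1
  step 21: m=30, q=1, a=60
a_21 = 2*a_0 = 60, so the period closes here.
sqrt(953) = [30; 1, 6, 1, 2, 1, 3, 8, 1, 1, 4, 4, 1, 1, 8, 3, 1, 2, 1, 6, 1, 60]
Period length = 21

21


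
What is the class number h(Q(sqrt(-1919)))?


K = Q(sqrt(-1919)). d mod 4 = 1, so D = disc(K) = d = -1919
h(K) equals the number of primitive reduced positive-definite forms (a, b, c) = a*x^2 + b*x*y + c*y^2 with b^2 - 4ac = D,
where reduced means |b| <= a <= c, with b >= 0 whenever |b| = a or a = c, and primitive means gcd(a, b, c) = 1.
Reduced forces 3a^2 <= |D| = 1919, so 1 <= a <= 25; b must have the parity of D, and c = (b^2 - D)/(4a) must be an integer >= a.
Enumerate a = 1..25, b in [-a, a]:
  a=1: (1, 1, 480)  [1]
  a=2: (2, -1, 240), (2, 1, 240)  [2]
  a=3: (3, -1, 160), (3, 1, 160)  [2]
  a=4: (4, -1, 120), (4, 1, 120)  [2]
  a=5: (5, -1, 96), (5, 1, 96)  [2]
  a=6: (6, -5, 81), (6, -1, 80), (6, 1, 80), (6, 5, 81)  [4]
  a=7: none
  a=8: (8, -1, 60), (8, 1, 60)  [2]
  a=9: (9, -5, 54), (9, 5, 54)  [2]
  a=10: (10, -9, 50), (10, -1, 48), (10, 1, 48), (10, 9, 50)  [4]
  a=11: none
  a=12: (12, -7, 41), (12, -1, 40), (12, 1, 40), (12, 7, 41)  [4]
  a=13..14: none
  a=15: (15, -11, 34), (15, -1, 32), (15, 1, 32), (15, 11, 34)  [4]
  a=16: (16, -1, 30), (16, 1, 30)  [2]
  a=17: (17, -11, 30), (17, 11, 30)  [2]
  a=18: (18, -13, 29), (18, -5, 27), (18, 5, 27), (18, 13, 29)  [4]
  a=19: (19, 19, 30)  [1]
  a=20: (20, -9, 25), (20, -1, 24), (20, 1, 24), (20, 9, 25)  [4]
  a=21..22: none
  a=23: (23, -17, 24), (23, 17, 24)  [2]
  a=24..25: none
Total reduced forms: 1 + 2 + 2 + 2 + 2 + 4 + 2 + 2 + 4 + 4 + 4 + 2 + 2 + 4 + 1 + 4 + 2 = 44
h = 44

44


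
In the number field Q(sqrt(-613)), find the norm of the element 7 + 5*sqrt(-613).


N(a + b*sqrt(d)) = a^2 - d*b^2
= (7)^2 - (-613)*(5)^2
= 49 + 15325
= 15374

15374


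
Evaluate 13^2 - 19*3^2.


x^2 - d*y^2
= 13^2 - 19*3^2
= 169 - 171
= -2

-2


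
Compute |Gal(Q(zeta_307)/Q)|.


|Gal(Q(zeta_307)/Q)| = phi(307)
= 306

306


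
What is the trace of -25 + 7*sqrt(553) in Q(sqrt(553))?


Tr(a + b*sqrt(d)) = (a + b*sqrt(d)) + (a - b*sqrt(d)) = 2a
= 2 * (-25)
= -50

-50


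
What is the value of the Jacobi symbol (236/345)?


Compute (236/345) via quadratic reciprocity:
  pull out 2: (2/345) = +1  (since 345 mod 8 = 1)
  pull out 2: (2/345) = +1  (since 345 mod 8 = 1)
  reciprocity: (59/345) -> +(345/59)
  reduce: (50/59)
  pull out 2: (2/59) = -1  (since 59 mod 8 = 3)
  reciprocity: (25/59) -> +(59/25)
  reduce: (9/25)
  reciprocity: (9/25) -> +(25/9)
  reduce: (7/9)
  reciprocity: (7/9) -> +(9/7)
  reduce: (2/7)
  pull out 2: (2/7) = +1  (since 7 mod 8 = 7)
  (1/7) = 1
Product of signs = -1

-1


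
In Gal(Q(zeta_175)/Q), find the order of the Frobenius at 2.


The Frobenius at p in Gal(Q(zeta_n)/Q) = (Z/nZ)* is the class of p, so its order is ord_175(2), the smallest k >= 1 with 2^k = 1 mod 175.
n = 175 = 5^2 * 7, phi(175) = 120; the order divides phi(n).
Divisors of 120: 1, 2, 3, 4, 5, 6, 8, 10, 12, 15, 20, 24, 30, 40, 60, 120
Repeated squaring mod 175: 2^1 = 2, 2^2 = 4, 2^4 = 16, 2^8 = 81, 2^16 = 86, 2^32 = 46, 2^64 = 16
Test divisors in increasing order:
  k=1: 2^1 = 2 mod 175
  k=2: 2^2 = 4 mod 175
  k=3: 2^3 = 4 * 2 = 8 mod 175
  k=4: 2^4 = 16 mod 175
  k=5: 2^5 = 16 * 2 = 32 mod 175
  k=6: 2^6 = 16 * 4 = 64 mod 175
  k=8: 2^8 = 81 mod 175
  k=10: 2^10 = 81 * 4 = 149 mod 175
  k=12: 2^12 = 81 * 16 = 71 mod 175
  k=15: 2^15 = 81 * 16 * 4 * 2 = 43 mod 175
  k=20: 2^20 = 86 * 16 = 151 mod 175
  k=24: 2^24 = 86 * 81 = 141 mod 175
  k=30: 2^30 = 86 * 81 * 16 * 4 = 99 mod 175
  k=40: 2^40 = 46 * 81 = 51 mod 175
  k=60: 2^60 = 46 * 86 * 81 * 16 = 1 mod 175  <- first divisor giving 1
Order = 60

60


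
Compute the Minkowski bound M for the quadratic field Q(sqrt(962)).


d = 962, d mod 4 = 2, so disc(K) = 4d = 3848; |disc(K)| = 3848
Real quadratic field, so n = 2, s = r2 = 0, r1 = 2
M = (n!/n^n) * (4/pi)^s * sqrt(|disc(K)|) = (2!/2^2) * (4/pi)^0 * sqrt(3848)
= 0.5 * 1.000000 * 62.032250
= 31.0161

31.0161


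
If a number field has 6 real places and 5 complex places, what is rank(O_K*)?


By Dirichlet's unit theorem:
rank = r1 + r2 - 1
= 6 + 5 - 1
= 10

10


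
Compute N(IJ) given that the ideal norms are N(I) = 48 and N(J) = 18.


N(IJ) = N(I) * N(J)
= 48 * 18
= 864

864


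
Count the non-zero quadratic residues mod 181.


For prime p, the number of non-zero quadratic residues is (p-1)/2.
= (181-1)/2
= 90

90


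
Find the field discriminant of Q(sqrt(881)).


For K = Q(sqrt(d)) with d squarefree: disc(K) = d if d = 1 mod 4, and disc(K) = 4d if d = 2 or 3 mod 4.
Here d = 881, and d mod 4 = 1.
d = 1 mod 4 (O_K = Z[(1+sqrt(d))/2]), so disc(K) = d = 881

881


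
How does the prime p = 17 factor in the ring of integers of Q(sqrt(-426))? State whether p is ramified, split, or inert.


K = Q(sqrt(-426)). Since d mod 4 = 2, disc(K) = -1704.
Check p | disc: -1704 mod 17 = 13.
p does not divide disc. Compute Legendre symbol (d/p):
16^((17-1)/2) mod 17 = 1
(d/p) = 1, so p splits: (p) = P*P' with e=1, f=1, g=2.
Therefore p is split.

split


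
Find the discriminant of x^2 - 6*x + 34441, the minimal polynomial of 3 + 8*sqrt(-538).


The element 3 + 8*sqrt(-538) has minimal polynomial:
x^2 - 6*x + 34441
Discriminant = (-6)^2 - 4*(34441)
= 36 - 137764
= -137728

-137728


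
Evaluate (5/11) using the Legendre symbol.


p = 11 is prime, so compute (5/11) with the reciprocity algorithm (Jacobi-symbol steps: pull out 2s via (2/n), flip via reciprocity, reduce):
  reciprocity: (5/11) -> +(11/5)
  reduce: (1/5)
  (1/5) = 1
Product of signs = 1
(5/11) = 1

1


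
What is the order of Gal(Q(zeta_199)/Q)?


|Gal(Q(zeta_199)/Q)| = phi(199)
= 198

198


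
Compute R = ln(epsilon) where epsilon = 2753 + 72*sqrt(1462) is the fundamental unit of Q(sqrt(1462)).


epsilon = 2753 + 72*sqrt(1462)
= 5505.9998
R = ln(5505.9998)
= 8.6136

8.6136


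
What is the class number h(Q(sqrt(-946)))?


K = Q(sqrt(-946)). d mod 4 = 2, so D = disc(K) = 4d = -3784
h(K) equals the number of primitive reduced positive-definite forms (a, b, c) = a*x^2 + b*x*y + c*y^2 with b^2 - 4ac = D,
where reduced means |b| <= a <= c, with b >= 0 whenever |b| = a or a = c, and primitive means gcd(a, b, c) = 1.
Reduced forces 3a^2 <= |D| = 3784, so 1 <= a <= 35; b must have the parity of D, and c = (b^2 - D)/(4a) must be an integer >= a.
Enumerate a = 1..35, b in [-a, a]:
  a=1: (1, 0, 946)  [1]
  a=2: (2, 0, 473)  [1]
  a=3..4: none
  a=5: (5, -4, 190), (5, 4, 190)  [2]
  a=6..9: none
  a=10: (10, -4, 95), (10, 4, 95)  [2]
  a=11: (11, 0, 86)  [1]
  a=12: none
  a=13: (13, -8, 74), (13, 8, 74)  [2]
  a=14..18: none
  a=19: (19, -4, 50), (19, 4, 50)  [2]
  a=20..21: none
  a=22: (22, 0, 43)  [1]
  a=23..24: none
  a=25: (25, -4, 38), (25, 4, 38)  [2]
  a=26: (26, -8, 37), (26, 8, 37)  [2]
  a=27..35: none
Total reduced forms: 1 + 1 + 2 + 2 + 1 + 2 + 2 + 1 + 2 + 2 = 16
h = 16

16


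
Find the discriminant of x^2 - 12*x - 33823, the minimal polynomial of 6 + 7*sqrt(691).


The element 6 + 7*sqrt(691) has minimal polynomial:
x^2 - 12*x - 33823
Discriminant = (-12)^2 - 4*(-33823)
= 144 + 135292
= 135436

135436


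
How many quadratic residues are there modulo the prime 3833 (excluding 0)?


For prime p, the number of non-zero quadratic residues is (p-1)/2.
= (3833-1)/2
= 1916

1916


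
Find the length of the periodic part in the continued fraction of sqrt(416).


Run the CF algorithm for sqrt(416).
a_0 = floor(sqrt(416)) = 20; set m_0=0, q_0=1.
Recurrence: m' = q*a - m,  q' = (d - m'^2)/q,  a' = floor((a_0 + m')/q').
  step 1: m=20, q=16, a=2
  step 2: m=12, q=17, a=1
  step 3: m=5, q=23, a=1
  step 4: m=18, q=4, a=9
  step 5: m=18, q=23, a=1
  step 6: m=5, q=17, a=1
  step 7: m=12, q=16, a=2
  step 8: m=20, q=1, a=40
a_8 = 2*a_0 = 40, so the period closes here.
sqrt(416) = [20; 2, 1, 1, 9, 1, 1, 2, 40]
Period length = 8

8


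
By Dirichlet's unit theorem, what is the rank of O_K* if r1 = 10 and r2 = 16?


By Dirichlet's unit theorem:
rank = r1 + r2 - 1
= 10 + 16 - 1
= 25

25


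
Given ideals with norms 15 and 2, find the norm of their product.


N(IJ) = N(I) * N(J)
= 15 * 2
= 30

30


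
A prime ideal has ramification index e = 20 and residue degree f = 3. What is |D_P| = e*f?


|D_P| = e * f
= 20 * 3
= 60

60


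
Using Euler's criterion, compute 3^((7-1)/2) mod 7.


p = 7 is prime and the exponent is (p-1)/2 = 3, so by Euler's criterion 3^3 = (3/7) = +1 or -1 mod 7.
Compute by square-and-multiply:
  3 = 2 + 1 (binary 11)
  Repeated squaring mod 7: 3^1 = 3, 3^2 = 2
  3^3 = 3^2 * 3^1 = 2 * 3 mod 7
    2 * 3 = 6 = 6 mod 7
  3^3 = 6 mod 7
Result 6 = p - 1 = -1 mod 7: 3 is a quadratic non-residue mod 7. As a residue in [0, p-1] the value is 6.
3^3 mod 7 = 6

6


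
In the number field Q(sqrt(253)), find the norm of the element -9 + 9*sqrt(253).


N(a + b*sqrt(d)) = a^2 - d*b^2
= (-9)^2 - (253)*(9)^2
= 81 - 20493
= -20412

-20412


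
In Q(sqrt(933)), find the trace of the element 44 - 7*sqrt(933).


Tr(a + b*sqrt(d)) = (a + b*sqrt(d)) + (a - b*sqrt(d)) = 2a
= 2 * (44)
= 88

88


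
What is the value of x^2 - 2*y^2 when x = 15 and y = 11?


x^2 - d*y^2
= 15^2 - 2*11^2
= 225 - 242
= -17

-17


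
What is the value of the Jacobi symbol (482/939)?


Compute (482/939) via quadratic reciprocity:
  pull out 2: (2/939) = -1  (since 939 mod 8 = 3)
  reciprocity: (241/939) -> +(939/241)
  reduce: (216/241)
  pull out 2: (2/241) = +1  (since 241 mod 8 = 1)
  pull out 2: (2/241) = +1  (since 241 mod 8 = 1)
  pull out 2: (2/241) = +1  (since 241 mod 8 = 1)
  reciprocity: (27/241) -> +(241/27)
  reduce: (25/27)
  reciprocity: (25/27) -> +(27/25)
  reduce: (2/25)
  pull out 2: (2/25) = +1  (since 25 mod 8 = 1)
  (1/25) = 1
Product of signs = -1

-1


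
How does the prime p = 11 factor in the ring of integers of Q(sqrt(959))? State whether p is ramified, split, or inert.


K = Q(sqrt(959)). Since d mod 4 = 3, disc(K) = 3836.
Check p | disc: 3836 mod 11 = 8.
p does not divide disc. Compute Legendre symbol (d/p):
2^((11-1)/2) mod 11 = -1
(d/p) = -1, so p is inert: (p) stays prime with e=1, f=2, g=1.
Therefore p is inert.

inert


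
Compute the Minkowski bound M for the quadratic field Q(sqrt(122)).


d = 122, d mod 4 = 2, so disc(K) = 4d = 488; |disc(K)| = 488
Real quadratic field, so n = 2, s = r2 = 0, r1 = 2
M = (n!/n^n) * (4/pi)^s * sqrt(|disc(K)|) = (2!/2^2) * (4/pi)^0 * sqrt(488)
= 0.5 * 1.000000 * 22.090722
= 11.0454

11.0454


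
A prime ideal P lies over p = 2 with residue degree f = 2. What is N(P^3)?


N(P^a) = p^(a*f)
= 2^(3*2)
= 2^6
= 64

64


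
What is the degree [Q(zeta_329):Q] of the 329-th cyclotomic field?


The degree equals Euler's totient phi(329).
329 = 7 * 47
phi(329) = 276

276


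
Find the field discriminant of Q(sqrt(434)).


For K = Q(sqrt(d)) with d squarefree: disc(K) = d if d = 1 mod 4, and disc(K) = 4d if d = 2 or 3 mod 4.
Here d = 434, and d mod 4 = 2.
d = 2 mod 4, not 1 (O_K = Z[sqrt(d)]), so disc(K) = 4d = 4 * (434) = 1736

1736


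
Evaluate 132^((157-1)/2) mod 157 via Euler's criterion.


p = 157 is prime and the exponent is (p-1)/2 = 78, so by Euler's criterion 132^78 = (132/157) = +1 or -1 mod 157.
Compute by square-and-multiply:
  78 = 64 + 8 + 4 + 2 (binary 1001110)
  Repeated squaring mod 157: 132^1 = 132, 132^2 = 154, 132^4 = 9, 132^8 = 81, 132^16 = 124, 132^32 = 147, 132^64 = 100
  132^78 = 132^64 * 132^8 * 132^4 * 132^2 = 100 * 81 * 9 * 154 mod 157
    100 * 81 = 8100 = 93 mod 157
    93 * 9 = 837 = 52 mod 157
    52 * 154 = 8008 = 1 mod 157
  132^78 = 1 mod 157
Result 1: 132 is a quadratic residue mod 157.
132^78 mod 157 = 1

1


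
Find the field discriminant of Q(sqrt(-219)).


For K = Q(sqrt(d)) with d squarefree: disc(K) = d if d = 1 mod 4, and disc(K) = 4d if d = 2 or 3 mod 4.
Here d = -219, and d mod 4 = 1.
d = 1 mod 4 (O_K = Z[(1+sqrt(d))/2]), so disc(K) = d = -219

-219


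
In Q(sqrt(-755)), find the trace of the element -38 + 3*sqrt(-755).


Tr(a + b*sqrt(d)) = (a + b*sqrt(d)) + (a - b*sqrt(d)) = 2a
= 2 * (-38)
= -76

-76


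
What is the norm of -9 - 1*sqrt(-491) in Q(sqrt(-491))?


N(a + b*sqrt(d)) = a^2 - d*b^2
= (-9)^2 - (-491)*(-1)^2
= 81 + 491
= 572

572


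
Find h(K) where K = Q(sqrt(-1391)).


K = Q(sqrt(-1391)). d mod 4 = 1, so D = disc(K) = d = -1391
h(K) equals the number of primitive reduced positive-definite forms (a, b, c) = a*x^2 + b*x*y + c*y^2 with b^2 - 4ac = D,
where reduced means |b| <= a <= c, with b >= 0 whenever |b| = a or a = c, and primitive means gcd(a, b, c) = 1.
Reduced forces 3a^2 <= |D| = 1391, so 1 <= a <= 21; b must have the parity of D, and c = (b^2 - D)/(4a) must be an integer >= a.
Enumerate a = 1..21, b in [-a, a]:
  a=1: (1, 1, 348)  [1]
  a=2: (2, -1, 174), (2, 1, 174)  [2]
  a=3: (3, -1, 116), (3, 1, 116)  [2]
  a=4: (4, -1, 87), (4, 1, 87)  [2]
  a=5: (5, -3, 70), (5, 3, 70)  [2]
  a=6: (6, -5, 59), (6, -1, 58), (6, 1, 58), (6, 5, 59)  [4]
  a=7: (7, -3, 50), (7, 3, 50)  [2]
  a=8: (8, -7, 45), (8, 7, 45)  [2]
  a=9: (9, -7, 40), (9, 7, 40)  [2]
  a=10: (10, -7, 36), (10, -3, 35), (10, 3, 35), (10, 7, 36)  [4]
  a=11: none
  a=12: (12, -7, 30), (12, -1, 29), (12, 1, 29), (12, 7, 30)  [4]
  a=13: (13, 13, 30)  [1]
  a=14: (14, -11, 27), (14, -3, 25), (14, 3, 25), (14, 11, 27)  [4]
  a=15: (15, -13, 26), (15, -7, 24), (15, 7, 24), (15, 13, 26)  [4]
  a=16: (16, -9, 23), (16, 9, 23)  [2]
  a=17: none
  a=18: (18, -11, 21), (18, -7, 20), (18, 7, 20), (18, 11, 21)  [4]
  a=19: none
  a=20: (20, -17, 21), (20, 17, 21)  [2]
  a=21: none
Total reduced forms: 1 + 2 + 2 + 2 + 2 + 4 + 2 + 2 + 2 + 4 + 4 + 1 + 4 + 4 + 2 + 4 + 2 = 44
h = 44

44


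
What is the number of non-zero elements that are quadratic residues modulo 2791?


For prime p, the number of non-zero quadratic residues is (p-1)/2.
= (2791-1)/2
= 1395

1395


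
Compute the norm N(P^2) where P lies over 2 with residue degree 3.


N(P^a) = p^(a*f)
= 2^(2*3)
= 2^6
= 64

64


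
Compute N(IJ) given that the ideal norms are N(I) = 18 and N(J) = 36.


N(IJ) = N(I) * N(J)
= 18 * 36
= 648

648


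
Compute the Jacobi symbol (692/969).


Compute (692/969) via quadratic reciprocity:
  pull out 2: (2/969) = +1  (since 969 mod 8 = 1)
  pull out 2: (2/969) = +1  (since 969 mod 8 = 1)
  reciprocity: (173/969) -> +(969/173)
  reduce: (104/173)
  pull out 2: (2/173) = -1  (since 173 mod 8 = 5)
  pull out 2: (2/173) = -1  (since 173 mod 8 = 5)
  pull out 2: (2/173) = -1  (since 173 mod 8 = 5)
  reciprocity: (13/173) -> +(173/13)
  reduce: (4/13)
  pull out 2: (2/13) = -1  (since 13 mod 8 = 5)
  pull out 2: (2/13) = -1  (since 13 mod 8 = 5)
  (1/13) = 1
Product of signs = -1

-1


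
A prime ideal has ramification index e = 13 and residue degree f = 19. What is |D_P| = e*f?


|D_P| = e * f
= 13 * 19
= 247

247


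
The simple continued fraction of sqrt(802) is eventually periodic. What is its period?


Run the CF algorithm for sqrt(802).
a_0 = floor(sqrt(802)) = 28; set m_0=0, q_0=1.
Recurrence: m' = q*a - m,  q' = (d - m'^2)/q,  a' = floor((a_0 + m')/q').
  step 1: m=28, q=18, a=3
  step 2: m=26, q=7, a=7
  step 3: m=23, q=39, a=1
  step 4: m=16, q=14, a=3
  step 5: m=26, q=9, a=6
  step 6: m=28, q=2, a=28
  step 7: m=28, q=9, a=6
  step 8: m=26, q=14, a=3
  step 9: m=16, q=39, a=1
  step 10: m=23, q=7, a=7
  step 11: m=26, q=18, a=3
  step 12: m=28, q=1, a=56
a_12 = 2*a_0 = 56, so the period closes here.
sqrt(802) = [28; 3, 7, 1, 3, 6, 28, 6, 3, 1, 7, 3, 56]
Period length = 12

12


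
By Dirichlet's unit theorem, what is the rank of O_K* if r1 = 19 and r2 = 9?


By Dirichlet's unit theorem:
rank = r1 + r2 - 1
= 19 + 9 - 1
= 27

27


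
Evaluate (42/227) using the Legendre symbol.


p = 227 is prime, so compute (42/227) with the reciprocity algorithm (Jacobi-symbol steps: pull out 2s via (2/n), flip via reciprocity, reduce):
  pull out 2: (2/227) = -1  (since 227 mod 8 = 3)
  reciprocity: (21/227) -> +(227/21)
  reduce: (17/21)
  reciprocity: (17/21) -> +(21/17)
  reduce: (4/17)
  pull out 2: (2/17) = +1  (since 17 mod 8 = 1)
  pull out 2: (2/17) = +1  (since 17 mod 8 = 1)
  (1/17) = 1
Product of signs = -1
(42/227) = -1

-1


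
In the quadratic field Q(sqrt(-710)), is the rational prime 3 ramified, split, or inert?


K = Q(sqrt(-710)). Since d mod 4 = 2, disc(K) = -2840.
Check p | disc: -2840 mod 3 = 1.
p does not divide disc. Compute Legendre symbol (d/p):
1^((3-1)/2) mod 3 = 1
(d/p) = 1, so p splits: (p) = P*P' with e=1, f=1, g=2.
Therefore p is split.

split


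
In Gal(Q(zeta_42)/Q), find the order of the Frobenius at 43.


The Frobenius at p in Gal(Q(zeta_n)/Q) = (Z/nZ)* is the class of p, so its order is ord_42(43), the smallest k >= 1 with 43^k = 1 mod 42.
n = 42 = 2 * 3 * 7, phi(42) = 12; the order divides phi(n).
Divisors of 12: 1, 2, 3, 4, 6, 12
Repeated squaring mod 42: 43^1 = 1, 43^2 = 1, 43^4 = 1, 43^8 = 1
Test divisors in increasing order:
  k=1: 43^1 = 1 mod 42  <- first divisor giving 1
Order = 1

1


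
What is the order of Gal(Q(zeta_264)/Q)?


|Gal(Q(zeta_264)/Q)| = phi(264)
= 80

80


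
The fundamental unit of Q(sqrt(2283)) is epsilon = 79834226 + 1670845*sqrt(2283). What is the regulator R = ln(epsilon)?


epsilon = 79834226 + 1670845*sqrt(2283)
= 1.5967e+08
R = ln(1.5967e+08)
= 18.8886

18.8886


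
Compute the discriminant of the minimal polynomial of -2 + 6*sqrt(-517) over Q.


The element -2 + 6*sqrt(-517) has minimal polynomial:
x^2 + 4*x + 18616
Discriminant = (4)^2 - 4*(18616)
= 16 - 74464
= -74448

-74448


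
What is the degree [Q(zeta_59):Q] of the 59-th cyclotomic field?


The degree equals Euler's totient phi(59).
59 = 59
phi(59) = 58

58


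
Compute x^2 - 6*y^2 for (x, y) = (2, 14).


x^2 - d*y^2
= 2^2 - 6*14^2
= 4 - 1176
= -1172

-1172


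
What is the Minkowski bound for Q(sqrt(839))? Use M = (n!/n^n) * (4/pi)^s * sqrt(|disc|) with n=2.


d = 839, d mod 4 = 3, so disc(K) = 4d = 3356; |disc(K)| = 3356
Real quadratic field, so n = 2, s = r2 = 0, r1 = 2
M = (n!/n^n) * (4/pi)^s * sqrt(|disc(K)|) = (2!/2^2) * (4/pi)^0 * sqrt(3356)
= 0.5 * 1.000000 * 57.930993
= 28.9655

28.9655


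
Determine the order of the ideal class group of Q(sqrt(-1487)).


K = Q(sqrt(-1487)). d mod 4 = 1, so D = disc(K) = d = -1487
h(K) equals the number of primitive reduced positive-definite forms (a, b, c) = a*x^2 + b*x*y + c*y^2 with b^2 - 4ac = D,
where reduced means |b| <= a <= c, with b >= 0 whenever |b| = a or a = c, and primitive means gcd(a, b, c) = 1.
Reduced forces 3a^2 <= |D| = 1487, so 1 <= a <= 22; b must have the parity of D, and c = (b^2 - D)/(4a) must be an integer >= a.
Enumerate a = 1..22, b in [-a, a]:
  a=1: (1, 1, 372)  [1]
  a=2: (2, -1, 186), (2, 1, 186)  [2]
  a=3: (3, -1, 124), (3, 1, 124)  [2]
  a=4: (4, -1, 93), (4, 1, 93)  [2]
  a=5: none
  a=6: (6, -5, 63), (6, -1, 62), (6, 1, 62), (6, 5, 63)  [4]
  a=7: (7, -5, 54), (7, 5, 54)  [2]
  a=8: (8, -7, 48), (8, 7, 48)  [2]
  a=9: (9, -5, 42), (9, 5, 42)  [2]
  a=10: none
  a=11: (11, -3, 34), (11, 3, 34)  [2]
  a=12: (12, -7, 32), (12, -1, 31), (12, 1, 31), (12, 7, 32)  [4]
  a=13: none
  a=14: (14, -9, 28), (14, -5, 27), (14, 5, 27), (14, 9, 28)  [4]
  a=15: none
  a=16: (16, -7, 24), (16, 7, 24)  [2]
  a=17: (17, -3, 22), (17, 3, 22)  [2]
  a=18: (18, -13, 23), (18, -5, 21), (18, 5, 21), (18, 13, 23)  [4]
  a=19..20: none
  a=21: (21, -19, 22), (21, 19, 22)  [2]
  a=22: none
Total reduced forms: 1 + 2 + 2 + 2 + 4 + 2 + 2 + 2 + 2 + 4 + 4 + 2 + 2 + 4 + 2 = 37
h = 37

37


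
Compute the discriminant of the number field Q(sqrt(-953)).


For K = Q(sqrt(d)) with d squarefree: disc(K) = d if d = 1 mod 4, and disc(K) = 4d if d = 2 or 3 mod 4.
Here d = -953, and d mod 4 = 3.
d = 3 mod 4, not 1 (O_K = Z[sqrt(d)]), so disc(K) = 4d = 4 * (-953) = -3812

-3812


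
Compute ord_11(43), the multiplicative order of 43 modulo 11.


We want ord_11(43), the smallest k >= 1 with 43^k = 1 mod 11.
n = 11 = 11, phi(11) = 10; the order divides phi(n).
Divisors of 10: 1, 2, 5, 10
Repeated squaring mod 11: 43^1 = 10, 43^2 = 1, 43^4 = 1, 43^8 = 1
Test divisors in increasing order:
  k=1: 43^1 = 10 mod 11
  k=2: 43^2 = 1 mod 11  <- first divisor giving 1
Order = 2

2
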